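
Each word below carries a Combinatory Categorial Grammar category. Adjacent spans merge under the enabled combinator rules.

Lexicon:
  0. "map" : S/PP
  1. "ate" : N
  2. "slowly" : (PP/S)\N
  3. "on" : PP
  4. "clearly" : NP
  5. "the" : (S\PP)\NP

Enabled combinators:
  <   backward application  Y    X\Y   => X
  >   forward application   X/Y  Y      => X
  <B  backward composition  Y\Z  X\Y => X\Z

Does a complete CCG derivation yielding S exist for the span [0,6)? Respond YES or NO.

YES

[0,6] S   >
  [0,1] "map" : S/PP
  [1,6] PP   >
    [1,3] PP/S   <
      [1,2] "ate" : N
      [2,3] "slowly" : (PP/S)\N
    [3,6] S   <
      [3,4] "on" : PP
      [4,6] S\PP   <
        [4,5] "clearly" : NP
        [5,6] "the" : (S\PP)\NP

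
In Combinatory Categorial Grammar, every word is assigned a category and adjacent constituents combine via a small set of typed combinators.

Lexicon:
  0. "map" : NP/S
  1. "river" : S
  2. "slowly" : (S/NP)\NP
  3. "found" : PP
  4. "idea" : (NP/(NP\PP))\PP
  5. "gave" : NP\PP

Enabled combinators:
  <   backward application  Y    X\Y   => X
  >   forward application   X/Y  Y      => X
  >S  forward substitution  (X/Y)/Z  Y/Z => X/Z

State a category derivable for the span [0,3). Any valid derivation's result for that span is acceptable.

[0,6] S   >
  [0,3] S/NP   <
    [0,2] NP   >
      [0,1] "map" : NP/S
      [1,2] "river" : S
    [2,3] "slowly" : (S/NP)\NP
  [3,6] NP   >
    [3,5] NP/(NP\PP)   <
      [3,4] "found" : PP
      [4,5] "idea" : (NP/(NP\PP))\PP
    [5,6] "gave" : NP\PP

S/NP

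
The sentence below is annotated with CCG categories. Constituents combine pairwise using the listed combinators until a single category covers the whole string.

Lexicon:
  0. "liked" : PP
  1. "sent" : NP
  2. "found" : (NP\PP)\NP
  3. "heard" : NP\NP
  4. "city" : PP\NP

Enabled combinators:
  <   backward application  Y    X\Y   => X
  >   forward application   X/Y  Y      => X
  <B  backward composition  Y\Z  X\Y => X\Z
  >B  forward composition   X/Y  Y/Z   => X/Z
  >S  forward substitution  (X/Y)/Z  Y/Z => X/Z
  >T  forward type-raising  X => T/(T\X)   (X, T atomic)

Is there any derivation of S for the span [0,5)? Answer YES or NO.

PP NP (NP\PP)\NP NP\NP PP\NP
CKY chart[0,5] = {N/(N\PP), NP/(NP\PP), PP, PP/(PP\PP), S/(S\PP)}; S ∉ chart

NO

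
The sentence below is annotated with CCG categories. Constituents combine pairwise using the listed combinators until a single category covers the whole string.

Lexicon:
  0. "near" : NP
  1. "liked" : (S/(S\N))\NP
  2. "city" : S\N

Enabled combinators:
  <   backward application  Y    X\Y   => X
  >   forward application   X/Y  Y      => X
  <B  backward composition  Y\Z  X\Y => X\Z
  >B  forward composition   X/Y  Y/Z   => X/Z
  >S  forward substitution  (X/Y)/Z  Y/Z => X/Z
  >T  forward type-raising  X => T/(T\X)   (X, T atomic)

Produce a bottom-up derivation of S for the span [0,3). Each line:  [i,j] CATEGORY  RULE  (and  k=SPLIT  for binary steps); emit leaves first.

[0,3] S   >
  [0,2] S/(S\N)   <
    [0,1] "near" : NP
    [1,2] "liked" : (S/(S\N))\NP
  [2,3] "city" : S\N

[0,1] NP  lex  "near"
[1,2] (S/(S\N))\NP  lex  "liked"
[0,2] S/(S\N)  <  k=1
[2,3] S\N  lex  "city"
[0,3] S  >  k=2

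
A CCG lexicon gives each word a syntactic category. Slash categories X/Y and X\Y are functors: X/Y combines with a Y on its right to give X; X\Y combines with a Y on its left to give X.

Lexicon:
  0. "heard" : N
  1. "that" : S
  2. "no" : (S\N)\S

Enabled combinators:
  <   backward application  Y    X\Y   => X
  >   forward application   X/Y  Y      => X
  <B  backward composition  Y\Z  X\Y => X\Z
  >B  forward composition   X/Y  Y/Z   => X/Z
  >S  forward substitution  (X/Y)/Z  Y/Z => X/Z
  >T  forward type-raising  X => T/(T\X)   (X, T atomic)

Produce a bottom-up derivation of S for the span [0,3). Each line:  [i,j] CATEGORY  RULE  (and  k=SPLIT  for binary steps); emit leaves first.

[0,1] N  lex  "heard"
[0,1] S/(S\N)  >T
[1,2] S  lex  "that"
[2,3] (S\N)\S  lex  "no"
[1,3] S\N  <  k=2
[0,3] S  >  k=1

[0,3] S   >
  [0,1] S/(S\N)   >T
    [0,1] "heard" : N
  [1,3] S\N   <
    [1,2] "that" : S
    [2,3] "no" : (S\N)\S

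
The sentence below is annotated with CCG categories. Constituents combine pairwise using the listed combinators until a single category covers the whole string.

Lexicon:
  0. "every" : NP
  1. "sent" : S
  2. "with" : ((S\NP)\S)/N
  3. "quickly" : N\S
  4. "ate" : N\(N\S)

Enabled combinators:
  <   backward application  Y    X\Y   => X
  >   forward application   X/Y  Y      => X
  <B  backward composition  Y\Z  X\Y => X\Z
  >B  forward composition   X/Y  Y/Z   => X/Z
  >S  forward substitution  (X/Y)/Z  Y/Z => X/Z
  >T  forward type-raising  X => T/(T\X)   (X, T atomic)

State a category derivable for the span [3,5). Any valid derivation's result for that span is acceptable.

N

[0,5] S   >
  [0,1] S/(S\NP)   >T
    [0,1] "every" : NP
  [1,5] S\NP   <
    [1,2] "sent" : S
    [2,5] (S\NP)\S   >
      [2,3] "with" : ((S\NP)\S)/N
      [3,5] N   <
        [3,4] "quickly" : N\S
        [4,5] "ate" : N\(N\S)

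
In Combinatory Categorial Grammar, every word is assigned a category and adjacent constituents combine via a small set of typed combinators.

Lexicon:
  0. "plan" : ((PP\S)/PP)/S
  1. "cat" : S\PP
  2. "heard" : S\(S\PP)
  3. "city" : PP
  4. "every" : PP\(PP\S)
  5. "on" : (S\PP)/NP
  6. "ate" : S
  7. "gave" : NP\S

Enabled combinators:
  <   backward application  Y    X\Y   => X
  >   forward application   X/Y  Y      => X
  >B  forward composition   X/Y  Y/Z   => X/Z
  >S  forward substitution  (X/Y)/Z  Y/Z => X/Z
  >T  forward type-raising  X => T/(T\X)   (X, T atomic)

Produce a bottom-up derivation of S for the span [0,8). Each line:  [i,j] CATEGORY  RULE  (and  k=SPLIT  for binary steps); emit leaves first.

[0,1] ((PP\S)/PP)/S  lex  "plan"
[1,2] S\PP  lex  "cat"
[2,3] S\(S\PP)  lex  "heard"
[1,3] S  <  k=2
[0,3] (PP\S)/PP  >  k=1
[3,4] PP  lex  "city"
[0,4] PP\S  >  k=3
[4,5] PP\(PP\S)  lex  "every"
[0,5] PP  <  k=4
[5,6] (S\PP)/NP  lex  "on"
[6,7] S  lex  "ate"
[6,7] NP/(NP\S)  >T
[7,8] NP\S  lex  "gave"
[6,8] NP  >  k=7
[5,8] S\PP  >  k=6
[0,8] S  <  k=5

[0,8] S   <
  [0,5] PP   <
    [0,4] PP\S   >
      [0,3] (PP\S)/PP   >
        [0,1] "plan" : ((PP\S)/PP)/S
        [1,3] S   <
          [1,2] "cat" : S\PP
          [2,3] "heard" : S\(S\PP)
      [3,4] "city" : PP
    [4,5] "every" : PP\(PP\S)
  [5,8] S\PP   >
    [5,6] "on" : (S\PP)/NP
    [6,8] NP   >
      [6,7] NP/(NP\S)   >T
        [6,7] "ate" : S
      [7,8] "gave" : NP\S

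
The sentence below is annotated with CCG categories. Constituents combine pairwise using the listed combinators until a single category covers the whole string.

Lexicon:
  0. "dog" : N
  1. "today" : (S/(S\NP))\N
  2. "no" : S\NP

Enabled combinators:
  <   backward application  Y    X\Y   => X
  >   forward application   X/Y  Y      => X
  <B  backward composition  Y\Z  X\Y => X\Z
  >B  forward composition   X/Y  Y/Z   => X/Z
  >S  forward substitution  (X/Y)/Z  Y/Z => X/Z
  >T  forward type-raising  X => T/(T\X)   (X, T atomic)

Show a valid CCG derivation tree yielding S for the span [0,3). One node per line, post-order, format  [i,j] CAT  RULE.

[0,1] N  lex  "dog"
[1,2] (S/(S\NP))\N  lex  "today"
[0,2] S/(S\NP)  <  k=1
[2,3] S\NP  lex  "no"
[0,3] S  >  k=2

[0,3] S   >
  [0,2] S/(S\NP)   <
    [0,1] "dog" : N
    [1,2] "today" : (S/(S\NP))\N
  [2,3] "no" : S\NP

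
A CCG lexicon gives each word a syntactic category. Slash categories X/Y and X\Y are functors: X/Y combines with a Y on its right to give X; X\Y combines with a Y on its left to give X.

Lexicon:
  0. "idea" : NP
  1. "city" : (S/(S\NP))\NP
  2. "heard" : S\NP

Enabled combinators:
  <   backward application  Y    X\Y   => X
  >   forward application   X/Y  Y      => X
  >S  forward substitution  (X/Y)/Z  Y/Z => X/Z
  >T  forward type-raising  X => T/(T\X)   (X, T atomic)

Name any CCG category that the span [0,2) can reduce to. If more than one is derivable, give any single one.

S/(S\NP)

[0,3] S   >
  [0,2] S/(S\NP)   <
    [0,1] "idea" : NP
    [1,2] "city" : (S/(S\NP))\NP
  [2,3] "heard" : S\NP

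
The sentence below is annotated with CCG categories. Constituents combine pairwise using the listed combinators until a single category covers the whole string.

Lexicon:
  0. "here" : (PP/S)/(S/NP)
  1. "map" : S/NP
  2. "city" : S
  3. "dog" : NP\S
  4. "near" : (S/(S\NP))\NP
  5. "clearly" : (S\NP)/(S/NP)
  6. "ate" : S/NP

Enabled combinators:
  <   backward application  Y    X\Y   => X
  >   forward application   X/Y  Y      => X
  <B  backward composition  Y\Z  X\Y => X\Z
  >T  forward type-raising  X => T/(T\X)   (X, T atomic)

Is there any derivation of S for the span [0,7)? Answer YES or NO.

(PP/S)/(S/NP) S/NP S NP\S (S/(S\NP))\NP (S\NP)/(S/NP) S/NP
CKY chart[0,7] = {N/(N\PP), NP/(NP\PP), PP, PP/(PP\PP), S/(S\PP)}; S ∉ chart

NO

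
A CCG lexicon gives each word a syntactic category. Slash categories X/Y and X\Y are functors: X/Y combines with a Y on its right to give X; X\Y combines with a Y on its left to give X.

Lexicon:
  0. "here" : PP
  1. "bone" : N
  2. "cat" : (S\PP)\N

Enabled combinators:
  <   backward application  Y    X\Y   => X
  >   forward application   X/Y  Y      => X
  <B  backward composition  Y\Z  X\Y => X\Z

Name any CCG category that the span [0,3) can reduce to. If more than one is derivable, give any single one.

S

[0,3] S   <
  [0,1] "here" : PP
  [1,3] S\PP   <
    [1,2] "bone" : N
    [2,3] "cat" : (S\PP)\N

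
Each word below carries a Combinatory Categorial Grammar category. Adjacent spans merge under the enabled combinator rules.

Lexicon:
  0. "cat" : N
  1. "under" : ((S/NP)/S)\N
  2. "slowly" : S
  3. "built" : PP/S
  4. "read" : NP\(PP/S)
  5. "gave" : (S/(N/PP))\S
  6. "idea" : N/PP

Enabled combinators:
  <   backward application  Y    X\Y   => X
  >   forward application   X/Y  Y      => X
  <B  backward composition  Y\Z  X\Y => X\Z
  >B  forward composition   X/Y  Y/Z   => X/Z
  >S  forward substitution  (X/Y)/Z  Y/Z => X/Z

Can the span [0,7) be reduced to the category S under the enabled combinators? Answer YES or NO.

YES

[0,7] S   >
  [0,6] S/(N/PP)   <
    [0,5] S   >
      [0,3] S/NP   >
        [0,2] (S/NP)/S   <
          [0,1] "cat" : N
          [1,2] "under" : ((S/NP)/S)\N
        [2,3] "slowly" : S
      [3,5] NP   <
        [3,4] "built" : PP/S
        [4,5] "read" : NP\(PP/S)
    [5,6] "gave" : (S/(N/PP))\S
  [6,7] "idea" : N/PP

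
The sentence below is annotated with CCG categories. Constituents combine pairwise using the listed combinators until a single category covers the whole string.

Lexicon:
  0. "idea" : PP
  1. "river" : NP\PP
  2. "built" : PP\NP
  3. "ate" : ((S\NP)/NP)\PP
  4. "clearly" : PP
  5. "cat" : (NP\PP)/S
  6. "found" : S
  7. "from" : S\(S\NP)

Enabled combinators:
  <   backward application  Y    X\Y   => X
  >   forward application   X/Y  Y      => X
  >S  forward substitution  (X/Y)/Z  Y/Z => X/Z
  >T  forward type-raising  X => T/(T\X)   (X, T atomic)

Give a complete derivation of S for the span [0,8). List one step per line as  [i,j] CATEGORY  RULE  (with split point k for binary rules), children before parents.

[0,8] S   <
  [0,7] S\NP   >
    [0,4] (S\NP)/NP   <
      [0,3] PP   <
        [0,2] NP   <
          [0,1] "idea" : PP
          [1,2] "river" : NP\PP
        [2,3] "built" : PP\NP
      [3,4] "ate" : ((S\NP)/NP)\PP
    [4,7] NP   >
      [4,5] NP/(NP\PP)   >T
        [4,5] "clearly" : PP
      [5,7] NP\PP   >
        [5,6] "cat" : (NP\PP)/S
        [6,7] "found" : S
  [7,8] "from" : S\(S\NP)

[0,1] PP  lex  "idea"
[1,2] NP\PP  lex  "river"
[0,2] NP  <  k=1
[2,3] PP\NP  lex  "built"
[0,3] PP  <  k=2
[3,4] ((S\NP)/NP)\PP  lex  "ate"
[0,4] (S\NP)/NP  <  k=3
[4,5] PP  lex  "clearly"
[4,5] NP/(NP\PP)  >T
[5,6] (NP\PP)/S  lex  "cat"
[6,7] S  lex  "found"
[5,7] NP\PP  >  k=6
[4,7] NP  >  k=5
[0,7] S\NP  >  k=4
[7,8] S\(S\NP)  lex  "from"
[0,8] S  <  k=7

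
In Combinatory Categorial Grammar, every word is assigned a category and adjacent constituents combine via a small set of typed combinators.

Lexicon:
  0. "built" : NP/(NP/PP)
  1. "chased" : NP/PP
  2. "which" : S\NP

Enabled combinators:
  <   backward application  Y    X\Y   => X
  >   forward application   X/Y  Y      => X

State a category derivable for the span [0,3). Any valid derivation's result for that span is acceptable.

[0,3] S   <
  [0,2] NP   >
    [0,1] "built" : NP/(NP/PP)
    [1,2] "chased" : NP/PP
  [2,3] "which" : S\NP

S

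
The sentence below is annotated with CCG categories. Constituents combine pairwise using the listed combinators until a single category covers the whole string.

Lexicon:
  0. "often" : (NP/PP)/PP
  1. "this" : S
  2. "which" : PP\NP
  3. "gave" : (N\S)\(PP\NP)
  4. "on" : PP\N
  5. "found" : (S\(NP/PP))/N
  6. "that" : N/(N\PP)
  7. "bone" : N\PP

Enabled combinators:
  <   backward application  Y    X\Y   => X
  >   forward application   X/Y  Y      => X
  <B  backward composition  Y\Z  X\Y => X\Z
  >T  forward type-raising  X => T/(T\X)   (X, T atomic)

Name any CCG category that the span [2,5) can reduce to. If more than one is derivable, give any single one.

[0,8] S   <
  [0,5] NP/PP   >
    [0,1] "often" : (NP/PP)/PP
    [1,5] PP   >
      [1,2] PP/(PP\S)   >T
        [1,2] "this" : S
      [2,5] PP\S   <B
        [2,4] N\S   <
          [2,3] "which" : PP\NP
          [3,4] "gave" : (N\S)\(PP\NP)
        [4,5] "on" : PP\N
  [5,8] S\(NP/PP)   >
    [5,6] "found" : (S\(NP/PP))/N
    [6,8] N   >
      [6,7] "that" : N/(N\PP)
      [7,8] "bone" : N\PP

PP\S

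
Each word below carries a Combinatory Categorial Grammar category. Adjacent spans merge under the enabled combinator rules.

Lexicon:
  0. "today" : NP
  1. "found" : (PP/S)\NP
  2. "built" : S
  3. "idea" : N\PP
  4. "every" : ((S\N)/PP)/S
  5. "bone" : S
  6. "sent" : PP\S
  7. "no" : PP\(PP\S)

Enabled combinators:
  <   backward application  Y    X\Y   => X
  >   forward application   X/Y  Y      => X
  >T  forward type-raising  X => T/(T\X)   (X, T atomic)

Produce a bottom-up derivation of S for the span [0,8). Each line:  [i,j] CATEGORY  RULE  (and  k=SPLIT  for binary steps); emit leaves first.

[0,1] NP  lex  "today"
[1,2] (PP/S)\NP  lex  "found"
[0,2] PP/S  <  k=1
[2,3] S  lex  "built"
[0,3] PP  >  k=2
[3,4] N\PP  lex  "idea"
[0,4] N  <  k=3
[4,5] ((S\N)/PP)/S  lex  "every"
[5,6] S  lex  "bone"
[4,6] (S\N)/PP  >  k=5
[6,7] PP\S  lex  "sent"
[7,8] PP\(PP\S)  lex  "no"
[6,8] PP  <  k=7
[4,8] S\N  >  k=6
[0,8] S  <  k=4

[0,8] S   <
  [0,4] N   <
    [0,3] PP   >
      [0,2] PP/S   <
        [0,1] "today" : NP
        [1,2] "found" : (PP/S)\NP
      [2,3] "built" : S
    [3,4] "idea" : N\PP
  [4,8] S\N   >
    [4,6] (S\N)/PP   >
      [4,5] "every" : ((S\N)/PP)/S
      [5,6] "bone" : S
    [6,8] PP   <
      [6,7] "sent" : PP\S
      [7,8] "no" : PP\(PP\S)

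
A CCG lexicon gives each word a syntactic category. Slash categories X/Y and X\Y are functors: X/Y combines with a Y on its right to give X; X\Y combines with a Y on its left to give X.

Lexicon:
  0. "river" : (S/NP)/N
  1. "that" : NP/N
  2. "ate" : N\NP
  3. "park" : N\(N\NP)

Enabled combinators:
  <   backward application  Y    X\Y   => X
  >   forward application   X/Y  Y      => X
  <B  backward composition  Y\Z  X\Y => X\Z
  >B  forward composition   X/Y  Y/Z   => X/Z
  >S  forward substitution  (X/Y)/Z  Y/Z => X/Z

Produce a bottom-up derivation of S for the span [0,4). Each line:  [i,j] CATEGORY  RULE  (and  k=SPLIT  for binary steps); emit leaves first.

[0,1] (S/NP)/N  lex  "river"
[1,2] NP/N  lex  "that"
[0,2] S/N  >S  k=1
[2,3] N\NP  lex  "ate"
[3,4] N\(N\NP)  lex  "park"
[2,4] N  <  k=3
[0,4] S  >  k=2

[0,4] S   >
  [0,2] S/N   >S
    [0,1] "river" : (S/NP)/N
    [1,2] "that" : NP/N
  [2,4] N   <
    [2,3] "ate" : N\NP
    [3,4] "park" : N\(N\NP)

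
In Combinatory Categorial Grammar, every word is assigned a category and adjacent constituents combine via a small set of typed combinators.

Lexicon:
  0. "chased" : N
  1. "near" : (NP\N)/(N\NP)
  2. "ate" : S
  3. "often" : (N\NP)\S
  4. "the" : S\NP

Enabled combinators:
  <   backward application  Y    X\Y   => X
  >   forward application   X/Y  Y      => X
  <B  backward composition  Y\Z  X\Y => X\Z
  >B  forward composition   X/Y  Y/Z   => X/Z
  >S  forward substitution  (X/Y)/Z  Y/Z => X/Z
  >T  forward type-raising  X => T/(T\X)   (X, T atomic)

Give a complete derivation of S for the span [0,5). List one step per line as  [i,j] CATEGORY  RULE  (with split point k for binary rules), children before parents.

[0,5] S   <
  [0,4] NP   <
    [0,1] "chased" : N
    [1,4] NP\N   >
      [1,2] "near" : (NP\N)/(N\NP)
      [2,4] N\NP   <
        [2,3] "ate" : S
        [3,4] "often" : (N\NP)\S
  [4,5] "the" : S\NP

[0,1] N  lex  "chased"
[1,2] (NP\N)/(N\NP)  lex  "near"
[2,3] S  lex  "ate"
[3,4] (N\NP)\S  lex  "often"
[2,4] N\NP  <  k=3
[1,4] NP\N  >  k=2
[0,4] NP  <  k=1
[4,5] S\NP  lex  "the"
[0,5] S  <  k=4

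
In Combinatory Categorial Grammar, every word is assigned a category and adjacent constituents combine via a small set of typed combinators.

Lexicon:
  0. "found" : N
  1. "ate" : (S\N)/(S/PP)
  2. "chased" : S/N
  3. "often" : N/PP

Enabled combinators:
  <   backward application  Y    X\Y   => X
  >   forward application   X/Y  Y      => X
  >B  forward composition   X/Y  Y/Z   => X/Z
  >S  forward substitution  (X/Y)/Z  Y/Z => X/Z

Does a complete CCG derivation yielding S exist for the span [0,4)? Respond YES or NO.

YES

[0,4] S   <
  [0,1] "found" : N
  [1,4] S\N   >
    [1,2] "ate" : (S\N)/(S/PP)
    [2,4] S/PP   >B
      [2,3] "chased" : S/N
      [3,4] "often" : N/PP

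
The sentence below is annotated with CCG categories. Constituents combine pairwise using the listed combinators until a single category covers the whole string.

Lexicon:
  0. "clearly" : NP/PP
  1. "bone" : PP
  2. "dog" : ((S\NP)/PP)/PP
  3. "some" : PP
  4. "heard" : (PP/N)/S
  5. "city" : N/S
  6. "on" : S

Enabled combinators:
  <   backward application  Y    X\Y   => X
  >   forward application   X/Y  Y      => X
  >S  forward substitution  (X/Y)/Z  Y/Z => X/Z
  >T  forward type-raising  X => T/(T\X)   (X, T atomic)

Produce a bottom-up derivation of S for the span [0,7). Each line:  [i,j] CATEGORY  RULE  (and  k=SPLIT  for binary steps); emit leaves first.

[0,7] S   <
  [0,2] NP   >
    [0,1] "clearly" : NP/PP
    [1,2] "bone" : PP
  [2,7] S\NP   >
    [2,4] (S\NP)/PP   >
      [2,3] "dog" : ((S\NP)/PP)/PP
      [3,4] "some" : PP
    [4,7] PP   >
      [4,6] PP/S   >S
        [4,5] "heard" : (PP/N)/S
        [5,6] "city" : N/S
      [6,7] "on" : S

[0,1] NP/PP  lex  "clearly"
[1,2] PP  lex  "bone"
[0,2] NP  >  k=1
[2,3] ((S\NP)/PP)/PP  lex  "dog"
[3,4] PP  lex  "some"
[2,4] (S\NP)/PP  >  k=3
[4,5] (PP/N)/S  lex  "heard"
[5,6] N/S  lex  "city"
[4,6] PP/S  >S  k=5
[6,7] S  lex  "on"
[4,7] PP  >  k=6
[2,7] S\NP  >  k=4
[0,7] S  <  k=2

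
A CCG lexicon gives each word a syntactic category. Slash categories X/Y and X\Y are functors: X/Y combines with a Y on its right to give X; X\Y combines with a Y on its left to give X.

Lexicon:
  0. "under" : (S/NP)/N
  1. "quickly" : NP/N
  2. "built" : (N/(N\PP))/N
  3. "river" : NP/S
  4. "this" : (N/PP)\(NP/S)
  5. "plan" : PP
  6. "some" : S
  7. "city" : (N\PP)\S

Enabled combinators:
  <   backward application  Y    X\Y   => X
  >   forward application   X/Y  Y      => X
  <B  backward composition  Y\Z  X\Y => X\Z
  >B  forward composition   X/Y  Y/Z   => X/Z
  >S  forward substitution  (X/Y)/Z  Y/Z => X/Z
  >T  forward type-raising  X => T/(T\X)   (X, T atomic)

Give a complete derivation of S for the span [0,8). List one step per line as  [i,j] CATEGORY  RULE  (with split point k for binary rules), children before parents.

[0,8] S   >
  [0,2] S/N   >S
    [0,1] "under" : (S/NP)/N
    [1,2] "quickly" : NP/N
  [2,8] N   >
    [2,6] N/(N\PP)   >
      [2,3] "built" : (N/(N\PP))/N
      [3,6] N   >
        [3,5] N/PP   <
          [3,4] "river" : NP/S
          [4,5] "this" : (N/PP)\(NP/S)
        [5,6] "plan" : PP
    [6,8] N\PP   <
      [6,7] "some" : S
      [7,8] "city" : (N\PP)\S

[0,1] (S/NP)/N  lex  "under"
[1,2] NP/N  lex  "quickly"
[0,2] S/N  >S  k=1
[2,3] (N/(N\PP))/N  lex  "built"
[3,4] NP/S  lex  "river"
[4,5] (N/PP)\(NP/S)  lex  "this"
[3,5] N/PP  <  k=4
[5,6] PP  lex  "plan"
[3,6] N  >  k=5
[2,6] N/(N\PP)  >  k=3
[6,7] S  lex  "some"
[7,8] (N\PP)\S  lex  "city"
[6,8] N\PP  <  k=7
[2,8] N  >  k=6
[0,8] S  >  k=2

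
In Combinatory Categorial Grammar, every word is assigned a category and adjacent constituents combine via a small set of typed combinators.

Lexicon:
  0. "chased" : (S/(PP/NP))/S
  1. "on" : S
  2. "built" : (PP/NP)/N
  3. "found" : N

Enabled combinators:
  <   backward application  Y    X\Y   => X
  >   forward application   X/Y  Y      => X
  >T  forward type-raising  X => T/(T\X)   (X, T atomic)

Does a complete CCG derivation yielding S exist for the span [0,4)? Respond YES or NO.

[0,4] S   >
  [0,2] S/(PP/NP)   >
    [0,1] "chased" : (S/(PP/NP))/S
    [1,2] "on" : S
  [2,4] PP/NP   >
    [2,3] "built" : (PP/NP)/N
    [3,4] "found" : N

YES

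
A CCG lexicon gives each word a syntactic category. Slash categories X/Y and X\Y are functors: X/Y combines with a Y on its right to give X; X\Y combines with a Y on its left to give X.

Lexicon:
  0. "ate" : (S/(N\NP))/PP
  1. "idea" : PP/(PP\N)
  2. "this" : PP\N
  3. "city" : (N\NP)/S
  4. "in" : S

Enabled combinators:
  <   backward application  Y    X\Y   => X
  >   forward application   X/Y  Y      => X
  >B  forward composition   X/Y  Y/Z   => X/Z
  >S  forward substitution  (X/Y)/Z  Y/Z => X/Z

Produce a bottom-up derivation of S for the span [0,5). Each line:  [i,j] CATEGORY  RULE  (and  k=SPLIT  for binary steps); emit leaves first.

[0,1] (S/(N\NP))/PP  lex  "ate"
[1,2] PP/(PP\N)  lex  "idea"
[2,3] PP\N  lex  "this"
[1,3] PP  >  k=2
[0,3] S/(N\NP)  >  k=1
[3,4] (N\NP)/S  lex  "city"
[4,5] S  lex  "in"
[3,5] N\NP  >  k=4
[0,5] S  >  k=3

[0,5] S   >
  [0,3] S/(N\NP)   >
    [0,1] "ate" : (S/(N\NP))/PP
    [1,3] PP   >
      [1,2] "idea" : PP/(PP\N)
      [2,3] "this" : PP\N
  [3,5] N\NP   >
    [3,4] "city" : (N\NP)/S
    [4,5] "in" : S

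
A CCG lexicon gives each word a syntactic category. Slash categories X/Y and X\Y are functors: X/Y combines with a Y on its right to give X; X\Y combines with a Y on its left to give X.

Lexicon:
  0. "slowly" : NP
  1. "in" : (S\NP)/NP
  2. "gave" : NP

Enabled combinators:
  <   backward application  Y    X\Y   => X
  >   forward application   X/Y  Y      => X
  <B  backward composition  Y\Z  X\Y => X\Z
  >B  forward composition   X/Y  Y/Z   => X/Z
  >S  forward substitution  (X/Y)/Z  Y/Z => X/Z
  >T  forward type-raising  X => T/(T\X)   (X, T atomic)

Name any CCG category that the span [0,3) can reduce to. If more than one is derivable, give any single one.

[0,3] S   >
  [0,1] S/(S\NP)   >T
    [0,1] "slowly" : NP
  [1,3] S\NP   >
    [1,2] "in" : (S\NP)/NP
    [2,3] "gave" : NP

S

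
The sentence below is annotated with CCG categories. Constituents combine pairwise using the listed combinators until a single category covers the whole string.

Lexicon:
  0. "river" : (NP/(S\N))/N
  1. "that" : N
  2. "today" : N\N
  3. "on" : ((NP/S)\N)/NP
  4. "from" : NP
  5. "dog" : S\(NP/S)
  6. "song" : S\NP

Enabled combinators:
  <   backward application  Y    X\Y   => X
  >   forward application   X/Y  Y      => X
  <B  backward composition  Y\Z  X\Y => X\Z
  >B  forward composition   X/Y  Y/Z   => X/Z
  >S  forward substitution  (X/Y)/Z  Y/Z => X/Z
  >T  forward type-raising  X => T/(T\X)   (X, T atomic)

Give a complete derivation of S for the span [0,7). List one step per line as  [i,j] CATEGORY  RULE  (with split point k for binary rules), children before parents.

[0,1] (NP/(S\N))/N  lex  "river"
[1,2] N  lex  "that"
[0,2] NP/(S\N)  >  k=1
[2,3] N\N  lex  "today"
[3,4] ((NP/S)\N)/NP  lex  "on"
[4,5] NP  lex  "from"
[3,5] (NP/S)\N  >  k=4
[5,6] S\(NP/S)  lex  "dog"
[3,6] S\N  <B  k=5
[2,6] S\N  <B  k=3
[0,6] NP  >  k=2
[6,7] S\NP  lex  "song"
[0,7] S  <  k=6

[0,7] S   <
  [0,6] NP   >
    [0,2] NP/(S\N)   >
      [0,1] "river" : (NP/(S\N))/N
      [1,2] "that" : N
    [2,6] S\N   <B
      [2,3] "today" : N\N
      [3,6] S\N   <B
        [3,5] (NP/S)\N   >
          [3,4] "on" : ((NP/S)\N)/NP
          [4,5] "from" : NP
        [5,6] "dog" : S\(NP/S)
  [6,7] "song" : S\NP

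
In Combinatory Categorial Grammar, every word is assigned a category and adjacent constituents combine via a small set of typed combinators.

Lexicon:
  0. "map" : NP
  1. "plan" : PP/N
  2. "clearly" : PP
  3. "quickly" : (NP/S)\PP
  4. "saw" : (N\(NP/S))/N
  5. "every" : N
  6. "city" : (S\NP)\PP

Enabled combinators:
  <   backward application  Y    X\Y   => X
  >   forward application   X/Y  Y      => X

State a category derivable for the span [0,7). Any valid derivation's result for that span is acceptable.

[0,7] S   <
  [0,1] "map" : NP
  [1,7] S\NP   <
    [1,6] PP   >
      [1,2] "plan" : PP/N
      [2,6] N   <
        [2,4] NP/S   <
          [2,3] "clearly" : PP
          [3,4] "quickly" : (NP/S)\PP
        [4,6] N\(NP/S)   >
          [4,5] "saw" : (N\(NP/S))/N
          [5,6] "every" : N
    [6,7] "city" : (S\NP)\PP

S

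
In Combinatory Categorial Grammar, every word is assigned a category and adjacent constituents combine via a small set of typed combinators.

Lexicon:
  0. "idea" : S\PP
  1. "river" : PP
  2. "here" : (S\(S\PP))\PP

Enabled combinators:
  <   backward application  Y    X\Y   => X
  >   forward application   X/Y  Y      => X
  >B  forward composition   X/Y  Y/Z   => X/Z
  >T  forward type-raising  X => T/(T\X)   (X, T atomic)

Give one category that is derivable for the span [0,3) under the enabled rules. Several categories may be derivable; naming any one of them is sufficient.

S

[0,3] S   <
  [0,1] "idea" : S\PP
  [1,3] S\(S\PP)   <
    [1,2] "river" : PP
    [2,3] "here" : (S\(S\PP))\PP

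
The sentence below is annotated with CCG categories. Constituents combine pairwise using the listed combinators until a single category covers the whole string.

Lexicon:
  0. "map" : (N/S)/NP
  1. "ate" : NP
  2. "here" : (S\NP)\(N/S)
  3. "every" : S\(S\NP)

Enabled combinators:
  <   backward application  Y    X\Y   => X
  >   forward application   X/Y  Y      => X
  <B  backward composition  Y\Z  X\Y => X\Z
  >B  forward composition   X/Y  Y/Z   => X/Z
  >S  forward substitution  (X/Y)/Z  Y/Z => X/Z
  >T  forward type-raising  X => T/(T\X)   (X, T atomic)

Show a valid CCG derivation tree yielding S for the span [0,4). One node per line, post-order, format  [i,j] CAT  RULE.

[0,4] S   <
  [0,3] S\NP   <
    [0,2] N/S   >
      [0,1] "map" : (N/S)/NP
      [1,2] "ate" : NP
    [2,3] "here" : (S\NP)\(N/S)
  [3,4] "every" : S\(S\NP)

[0,1] (N/S)/NP  lex  "map"
[1,2] NP  lex  "ate"
[0,2] N/S  >  k=1
[2,3] (S\NP)\(N/S)  lex  "here"
[0,3] S\NP  <  k=2
[3,4] S\(S\NP)  lex  "every"
[0,4] S  <  k=3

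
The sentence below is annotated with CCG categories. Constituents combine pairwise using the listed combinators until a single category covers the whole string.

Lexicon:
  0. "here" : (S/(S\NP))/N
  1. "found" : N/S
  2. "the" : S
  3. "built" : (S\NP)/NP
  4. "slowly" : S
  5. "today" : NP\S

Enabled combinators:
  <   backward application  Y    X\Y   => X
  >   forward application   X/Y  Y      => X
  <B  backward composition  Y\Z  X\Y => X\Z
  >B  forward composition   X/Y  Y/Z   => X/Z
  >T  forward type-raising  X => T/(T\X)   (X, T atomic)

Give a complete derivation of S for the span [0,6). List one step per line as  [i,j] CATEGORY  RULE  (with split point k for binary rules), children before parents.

[0,1] (S/(S\NP))/N  lex  "here"
[1,2] N/S  lex  "found"
[2,3] S  lex  "the"
[1,3] N  >  k=2
[0,3] S/(S\NP)  >  k=1
[3,4] (S\NP)/NP  lex  "built"
[4,5] S  lex  "slowly"
[4,5] NP/(NP\S)  >T
[5,6] NP\S  lex  "today"
[4,6] NP  >  k=5
[3,6] S\NP  >  k=4
[0,6] S  >  k=3

[0,6] S   >
  [0,3] S/(S\NP)   >
    [0,1] "here" : (S/(S\NP))/N
    [1,3] N   >
      [1,2] "found" : N/S
      [2,3] "the" : S
  [3,6] S\NP   >
    [3,4] "built" : (S\NP)/NP
    [4,6] NP   >
      [4,5] NP/(NP\S)   >T
        [4,5] "slowly" : S
      [5,6] "today" : NP\S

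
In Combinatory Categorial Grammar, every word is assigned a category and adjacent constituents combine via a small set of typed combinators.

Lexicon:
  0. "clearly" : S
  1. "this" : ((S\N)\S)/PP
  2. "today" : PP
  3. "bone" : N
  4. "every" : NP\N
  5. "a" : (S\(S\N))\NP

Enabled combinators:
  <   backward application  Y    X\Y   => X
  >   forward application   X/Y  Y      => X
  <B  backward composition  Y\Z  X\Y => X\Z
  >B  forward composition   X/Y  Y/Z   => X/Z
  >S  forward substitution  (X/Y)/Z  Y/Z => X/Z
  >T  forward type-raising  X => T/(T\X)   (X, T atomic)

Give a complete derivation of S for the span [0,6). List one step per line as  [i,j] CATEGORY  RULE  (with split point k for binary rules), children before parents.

[0,1] S  lex  "clearly"
[1,2] ((S\N)\S)/PP  lex  "this"
[2,3] PP  lex  "today"
[1,3] (S\N)\S  >  k=2
[0,3] S\N  <  k=1
[3,4] N  lex  "bone"
[3,4] NP/(NP\N)  >T
[4,5] NP\N  lex  "every"
[3,5] NP  >  k=4
[5,6] (S\(S\N))\NP  lex  "a"
[3,6] S\(S\N)  <  k=5
[0,6] S  <  k=3

[0,6] S   <
  [0,3] S\N   <
    [0,1] "clearly" : S
    [1,3] (S\N)\S   >
      [1,2] "this" : ((S\N)\S)/PP
      [2,3] "today" : PP
  [3,6] S\(S\N)   <
    [3,5] NP   >
      [3,4] NP/(NP\N)   >T
        [3,4] "bone" : N
      [4,5] "every" : NP\N
    [5,6] "a" : (S\(S\N))\NP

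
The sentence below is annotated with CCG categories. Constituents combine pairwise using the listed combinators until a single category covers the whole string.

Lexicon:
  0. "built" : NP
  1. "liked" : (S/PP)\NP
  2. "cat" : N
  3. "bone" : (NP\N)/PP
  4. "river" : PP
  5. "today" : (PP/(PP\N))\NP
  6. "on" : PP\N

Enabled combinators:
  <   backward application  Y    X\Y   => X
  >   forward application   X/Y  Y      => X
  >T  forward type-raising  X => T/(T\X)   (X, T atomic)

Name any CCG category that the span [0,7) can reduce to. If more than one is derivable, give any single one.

S

[0,7] S   >
  [0,2] S/PP   <
    [0,1] "built" : NP
    [1,2] "liked" : (S/PP)\NP
  [2,7] PP   >
    [2,6] PP/(PP\N)   <
      [2,5] NP   <
        [2,3] "cat" : N
        [3,5] NP\N   >
          [3,4] "bone" : (NP\N)/PP
          [4,5] "river" : PP
      [5,6] "today" : (PP/(PP\N))\NP
    [6,7] "on" : PP\N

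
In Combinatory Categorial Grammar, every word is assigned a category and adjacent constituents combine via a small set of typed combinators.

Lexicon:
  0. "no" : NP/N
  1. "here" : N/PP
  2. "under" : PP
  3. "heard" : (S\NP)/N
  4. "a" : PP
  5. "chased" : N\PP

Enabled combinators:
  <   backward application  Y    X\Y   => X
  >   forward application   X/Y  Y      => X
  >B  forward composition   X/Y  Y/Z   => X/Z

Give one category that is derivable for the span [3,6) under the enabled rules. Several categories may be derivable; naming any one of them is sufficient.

[0,6] S   <
  [0,3] NP   >
    [0,2] NP/PP   >B
      [0,1] "no" : NP/N
      [1,2] "here" : N/PP
    [2,3] "under" : PP
  [3,6] S\NP   >
    [3,4] "heard" : (S\NP)/N
    [4,6] N   <
      [4,5] "a" : PP
      [5,6] "chased" : N\PP

S\NP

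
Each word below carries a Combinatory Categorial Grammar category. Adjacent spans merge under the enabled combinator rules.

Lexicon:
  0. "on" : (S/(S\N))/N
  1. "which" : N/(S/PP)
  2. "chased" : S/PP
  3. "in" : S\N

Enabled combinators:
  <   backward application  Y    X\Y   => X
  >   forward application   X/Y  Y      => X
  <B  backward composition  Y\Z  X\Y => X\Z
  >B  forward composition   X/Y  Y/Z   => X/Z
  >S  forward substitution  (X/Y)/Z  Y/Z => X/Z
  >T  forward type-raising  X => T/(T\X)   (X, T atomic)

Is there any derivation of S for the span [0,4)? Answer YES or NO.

[0,4] S   >
  [0,3] S/(S\N)   >
    [0,1] "on" : (S/(S\N))/N
    [1,3] N   >
      [1,2] "which" : N/(S/PP)
      [2,3] "chased" : S/PP
  [3,4] "in" : S\N

YES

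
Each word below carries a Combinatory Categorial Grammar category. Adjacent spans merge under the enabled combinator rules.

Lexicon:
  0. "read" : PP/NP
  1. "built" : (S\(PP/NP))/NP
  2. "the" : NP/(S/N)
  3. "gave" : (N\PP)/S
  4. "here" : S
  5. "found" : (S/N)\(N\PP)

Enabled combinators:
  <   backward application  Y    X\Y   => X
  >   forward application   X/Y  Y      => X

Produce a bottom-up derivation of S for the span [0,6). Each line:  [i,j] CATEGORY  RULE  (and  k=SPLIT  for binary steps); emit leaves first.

[0,1] PP/NP  lex  "read"
[1,2] (S\(PP/NP))/NP  lex  "built"
[2,3] NP/(S/N)  lex  "the"
[3,4] (N\PP)/S  lex  "gave"
[4,5] S  lex  "here"
[3,5] N\PP  >  k=4
[5,6] (S/N)\(N\PP)  lex  "found"
[3,6] S/N  <  k=5
[2,6] NP  >  k=3
[1,6] S\(PP/NP)  >  k=2
[0,6] S  <  k=1

[0,6] S   <
  [0,1] "read" : PP/NP
  [1,6] S\(PP/NP)   >
    [1,2] "built" : (S\(PP/NP))/NP
    [2,6] NP   >
      [2,3] "the" : NP/(S/N)
      [3,6] S/N   <
        [3,5] N\PP   >
          [3,4] "gave" : (N\PP)/S
          [4,5] "here" : S
        [5,6] "found" : (S/N)\(N\PP)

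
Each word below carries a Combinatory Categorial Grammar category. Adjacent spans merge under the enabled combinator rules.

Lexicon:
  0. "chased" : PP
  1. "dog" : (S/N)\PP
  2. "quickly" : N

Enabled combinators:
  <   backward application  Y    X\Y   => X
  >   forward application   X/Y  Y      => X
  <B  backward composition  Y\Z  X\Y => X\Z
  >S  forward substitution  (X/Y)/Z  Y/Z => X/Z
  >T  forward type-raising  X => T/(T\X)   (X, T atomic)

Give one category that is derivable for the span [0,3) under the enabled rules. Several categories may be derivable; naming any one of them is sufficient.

[0,3] S   >
  [0,2] S/N   <
    [0,1] "chased" : PP
    [1,2] "dog" : (S/N)\PP
  [2,3] "quickly" : N

S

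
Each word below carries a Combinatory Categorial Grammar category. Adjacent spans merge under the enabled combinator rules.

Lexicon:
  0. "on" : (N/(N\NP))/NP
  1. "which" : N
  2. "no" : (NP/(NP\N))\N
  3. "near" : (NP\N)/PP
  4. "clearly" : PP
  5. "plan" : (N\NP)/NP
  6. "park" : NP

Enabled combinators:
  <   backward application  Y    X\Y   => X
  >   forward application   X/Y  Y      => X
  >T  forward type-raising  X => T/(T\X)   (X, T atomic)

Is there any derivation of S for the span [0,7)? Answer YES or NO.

(N/(N\NP))/NP N (NP/(NP\N))\N (NP\N)/PP PP (N\NP)/NP NP
CKY chart[0,7] = {N, N/(N\N), NP/(NP\N), PP/(PP\N), S/(S\N)}; S ∉ chart

NO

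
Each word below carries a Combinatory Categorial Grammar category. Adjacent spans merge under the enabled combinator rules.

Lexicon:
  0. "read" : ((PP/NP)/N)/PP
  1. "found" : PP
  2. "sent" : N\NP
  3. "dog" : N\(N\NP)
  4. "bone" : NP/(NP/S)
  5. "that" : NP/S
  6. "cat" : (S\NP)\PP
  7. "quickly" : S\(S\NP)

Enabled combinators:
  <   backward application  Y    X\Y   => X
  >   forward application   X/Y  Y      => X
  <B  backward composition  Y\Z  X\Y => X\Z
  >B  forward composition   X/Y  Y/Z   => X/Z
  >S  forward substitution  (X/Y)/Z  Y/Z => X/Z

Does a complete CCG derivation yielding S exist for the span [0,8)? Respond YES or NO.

[0,8] S   <
  [0,6] PP   >
    [0,4] PP/NP   >
      [0,2] (PP/NP)/N   >
        [0,1] "read" : ((PP/NP)/N)/PP
        [1,2] "found" : PP
      [2,4] N   <
        [2,3] "sent" : N\NP
        [3,4] "dog" : N\(N\NP)
    [4,6] NP   >
      [4,5] "bone" : NP/(NP/S)
      [5,6] "that" : NP/S
  [6,8] S\PP   <B
    [6,7] "cat" : (S\NP)\PP
    [7,8] "quickly" : S\(S\NP)

YES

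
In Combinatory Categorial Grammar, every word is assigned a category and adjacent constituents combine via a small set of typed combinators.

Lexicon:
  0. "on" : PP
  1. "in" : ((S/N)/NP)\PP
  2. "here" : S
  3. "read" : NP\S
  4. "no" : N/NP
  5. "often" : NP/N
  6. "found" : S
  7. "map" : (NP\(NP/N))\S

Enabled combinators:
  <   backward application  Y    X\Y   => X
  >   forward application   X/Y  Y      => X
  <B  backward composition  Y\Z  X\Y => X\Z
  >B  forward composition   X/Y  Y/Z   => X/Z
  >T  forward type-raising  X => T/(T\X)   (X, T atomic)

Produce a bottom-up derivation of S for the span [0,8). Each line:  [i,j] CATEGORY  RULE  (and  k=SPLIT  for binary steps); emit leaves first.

[0,8] S   >
  [0,5] S/NP   >B
    [0,4] S/N   >
      [0,2] (S/N)/NP   <
        [0,1] "on" : PP
        [1,2] "in" : ((S/N)/NP)\PP
      [2,4] NP   >
        [2,3] NP/(NP\S)   >T
          [2,3] "here" : S
        [3,4] "read" : NP\S
    [4,5] "no" : N/NP
  [5,8] NP   <
    [5,6] "often" : NP/N
    [6,8] NP\(NP/N)   <
      [6,7] "found" : S
      [7,8] "map" : (NP\(NP/N))\S

[0,1] PP  lex  "on"
[1,2] ((S/N)/NP)\PP  lex  "in"
[0,2] (S/N)/NP  <  k=1
[2,3] S  lex  "here"
[2,3] NP/(NP\S)  >T
[3,4] NP\S  lex  "read"
[2,4] NP  >  k=3
[0,4] S/N  >  k=2
[4,5] N/NP  lex  "no"
[0,5] S/NP  >B  k=4
[5,6] NP/N  lex  "often"
[6,7] S  lex  "found"
[7,8] (NP\(NP/N))\S  lex  "map"
[6,8] NP\(NP/N)  <  k=7
[5,8] NP  <  k=6
[0,8] S  >  k=5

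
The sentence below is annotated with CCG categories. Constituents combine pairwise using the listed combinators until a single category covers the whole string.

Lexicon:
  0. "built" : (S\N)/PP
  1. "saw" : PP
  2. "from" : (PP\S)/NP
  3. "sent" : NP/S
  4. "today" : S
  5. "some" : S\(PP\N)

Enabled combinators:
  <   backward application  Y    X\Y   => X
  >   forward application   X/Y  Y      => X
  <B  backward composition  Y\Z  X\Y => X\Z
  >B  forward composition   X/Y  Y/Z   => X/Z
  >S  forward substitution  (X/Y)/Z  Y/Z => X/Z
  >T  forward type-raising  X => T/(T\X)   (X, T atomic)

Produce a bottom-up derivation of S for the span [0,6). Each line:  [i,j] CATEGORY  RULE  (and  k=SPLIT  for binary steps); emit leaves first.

[0,1] (S\N)/PP  lex  "built"
[1,2] PP  lex  "saw"
[0,2] S\N  >  k=1
[2,3] (PP\S)/NP  lex  "from"
[3,4] NP/S  lex  "sent"
[4,5] S  lex  "today"
[3,5] NP  >  k=4
[2,5] PP\S  >  k=3
[0,5] PP\N  <B  k=2
[5,6] S\(PP\N)  lex  "some"
[0,6] S  <  k=5

[0,6] S   <
  [0,5] PP\N   <B
    [0,2] S\N   >
      [0,1] "built" : (S\N)/PP
      [1,2] "saw" : PP
    [2,5] PP\S   >
      [2,3] "from" : (PP\S)/NP
      [3,5] NP   >
        [3,4] "sent" : NP/S
        [4,5] "today" : S
  [5,6] "some" : S\(PP\N)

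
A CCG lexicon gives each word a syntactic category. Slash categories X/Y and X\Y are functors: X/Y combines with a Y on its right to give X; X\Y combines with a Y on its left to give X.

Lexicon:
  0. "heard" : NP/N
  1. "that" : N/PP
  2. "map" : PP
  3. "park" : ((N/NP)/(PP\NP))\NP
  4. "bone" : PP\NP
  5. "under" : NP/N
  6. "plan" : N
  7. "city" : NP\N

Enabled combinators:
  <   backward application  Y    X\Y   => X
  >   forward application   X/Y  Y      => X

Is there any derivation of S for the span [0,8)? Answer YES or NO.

NO

NP/N N/PP PP ((N/NP)/(PP\NP))\NP PP\NP NP/N N NP\N
CKY chart[0,8] = {NP}; S ∉ chart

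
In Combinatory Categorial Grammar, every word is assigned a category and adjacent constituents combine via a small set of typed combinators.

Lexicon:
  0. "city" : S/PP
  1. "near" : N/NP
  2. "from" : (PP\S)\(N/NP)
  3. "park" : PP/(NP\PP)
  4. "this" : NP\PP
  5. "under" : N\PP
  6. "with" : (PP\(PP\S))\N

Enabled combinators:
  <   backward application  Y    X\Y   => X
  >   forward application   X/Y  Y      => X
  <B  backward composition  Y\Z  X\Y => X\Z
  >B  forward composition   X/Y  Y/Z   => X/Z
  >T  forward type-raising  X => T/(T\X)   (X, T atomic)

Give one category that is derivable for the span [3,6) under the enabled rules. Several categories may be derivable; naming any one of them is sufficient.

[0,7] S   >
  [0,1] "city" : S/PP
  [1,7] PP   <
    [1,3] PP\S   <
      [1,2] "near" : N/NP
      [2,3] "from" : (PP\S)\(N/NP)
    [3,7] PP\(PP\S)   <
      [3,6] N   <
        [3,5] PP   >
          [3,4] "park" : PP/(NP\PP)
          [4,5] "this" : NP\PP
        [5,6] "under" : N\PP
      [6,7] "with" : (PP\(PP\S))\N

N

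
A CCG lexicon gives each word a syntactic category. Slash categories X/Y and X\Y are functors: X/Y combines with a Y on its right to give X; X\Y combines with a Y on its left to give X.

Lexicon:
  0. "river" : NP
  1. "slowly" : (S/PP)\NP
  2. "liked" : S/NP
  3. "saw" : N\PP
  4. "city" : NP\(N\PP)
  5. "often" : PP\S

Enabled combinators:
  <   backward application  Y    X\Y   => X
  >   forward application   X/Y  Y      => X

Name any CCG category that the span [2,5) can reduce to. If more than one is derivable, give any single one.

[0,6] S   >
  [0,2] S/PP   <
    [0,1] "river" : NP
    [1,2] "slowly" : (S/PP)\NP
  [2,6] PP   <
    [2,5] S   >
      [2,3] "liked" : S/NP
      [3,5] NP   <
        [3,4] "saw" : N\PP
        [4,5] "city" : NP\(N\PP)
    [5,6] "often" : PP\S

S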